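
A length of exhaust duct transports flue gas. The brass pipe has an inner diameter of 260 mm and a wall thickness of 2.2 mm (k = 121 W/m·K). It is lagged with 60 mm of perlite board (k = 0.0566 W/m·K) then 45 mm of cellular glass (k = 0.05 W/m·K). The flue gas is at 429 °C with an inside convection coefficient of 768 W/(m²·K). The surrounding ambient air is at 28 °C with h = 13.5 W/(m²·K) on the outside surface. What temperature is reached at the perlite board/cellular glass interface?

Treating each annulus and film as a series resistance:
R_inner film = 1/(h_i·2πr₁L) = 1/(768×2π×0.13×1) = 0.001594 K/W
R_brass pipe wall = ln(132.2/130)/(2π×121×1) = 2.207×10^-5 K/W
R_perlite board = ln(192.2/132.2)/(2π×0.0566×1) = 1.052 K/W
R_cellular glass = ln(237.2/192.2)/(2π×0.05×1) = 0.6696 K/W
R_outer film = 1/(h_o·2πr_oL) = 1/(13.5×2π×0.2372×1) = 0.0497 K/W
R_total = 1.773 K/W
Q = ΔT/R_total = 401/1.773
Q = 226 W/m
T_interface = T_inner − Q·ΣR(inner→interface) = 429 − 226×1.054

T ≈ 191 °C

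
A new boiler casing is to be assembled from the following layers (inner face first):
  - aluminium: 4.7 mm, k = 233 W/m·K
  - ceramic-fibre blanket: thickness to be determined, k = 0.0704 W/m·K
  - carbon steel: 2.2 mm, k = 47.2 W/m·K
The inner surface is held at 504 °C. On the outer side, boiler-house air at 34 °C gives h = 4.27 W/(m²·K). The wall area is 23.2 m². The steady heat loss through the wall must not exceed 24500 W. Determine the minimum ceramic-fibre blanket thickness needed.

Treating each layer as a thermal resistance in series:
R_aluminium = L/(kA) = 0.0047/(233×23.2) = 8.695×10^-7 K/W
R_carbon steel = L/(kA) = 0.0022/(47.2×23.2) = 2.009×10^-6 K/W
R_outer film = 1/(h_o·A) = 1/(4.27×23.2) = 0.01009 K/W
Sum of the known resistances R_other = 0.0101 K/W
Required total resistance R_tot = ΔT/Q_allow = 470/24500 = 0.01918 K/W
R_ceramic-fibre blanket = R_tot − R_other = 0.009086 K/W
L = R·k·A = 0.009086×0.0704×23.2

L ≈ 14.8 mm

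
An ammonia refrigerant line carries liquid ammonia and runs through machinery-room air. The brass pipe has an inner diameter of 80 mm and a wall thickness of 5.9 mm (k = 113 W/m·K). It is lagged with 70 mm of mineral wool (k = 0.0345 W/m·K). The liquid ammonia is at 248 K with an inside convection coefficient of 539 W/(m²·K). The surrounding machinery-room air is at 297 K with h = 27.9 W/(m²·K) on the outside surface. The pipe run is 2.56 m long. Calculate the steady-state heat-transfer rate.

For a radial system each layer contributes R = ln(r_out/r_in)/(2πkL); films add R = 1/(hA).
R_inner film = 1/(h_i·2πr₁L) = 1/(539×2π×0.04×2.56) = 0.002884 K/W
R_brass pipe wall = ln(45.9/40)/(2π×113×2.56) = 7.57×10^-5 K/W
R_mineral wool = ln(115.9/45.9)/(2π×0.0345×2.56) = 1.669 K/W
R_outer film = 1/(h_o·2πr_oL) = 1/(27.9×2π×0.1159×2.56) = 0.01923 K/W
R_total = 1.691 K/W
Q = ΔT/R_total = 49/1.691

Q ≈ 29 W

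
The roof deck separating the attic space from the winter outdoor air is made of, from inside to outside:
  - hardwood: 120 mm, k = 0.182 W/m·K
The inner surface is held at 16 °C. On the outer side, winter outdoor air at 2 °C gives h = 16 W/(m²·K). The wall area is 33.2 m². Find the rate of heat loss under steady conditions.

Treating each layer as a thermal resistance in series:
R_hardwood = L/(kA) = 0.12/(0.182×33.2) = 0.01986 K/W
R_outer film = 1/(h_o·A) = 1/(16×33.2) = 0.001883 K/W
R_total = 0.02174 K/W
Q = ΔT / R_total = 14 / 0.02174

Q ≈ 644 W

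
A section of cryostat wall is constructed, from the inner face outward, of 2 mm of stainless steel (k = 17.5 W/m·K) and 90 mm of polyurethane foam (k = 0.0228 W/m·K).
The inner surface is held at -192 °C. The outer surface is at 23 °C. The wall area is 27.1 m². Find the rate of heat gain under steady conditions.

Q ≈ 1480 W

Using the resistance-network approach (series):
R_stainless steel = L/(kA) = 0.002/(17.5×27.1) = 4.217×10^-6 K/W
R_polyurethane foam = L/(kA) = 0.09/(0.0228×27.1) = 0.1457 K/W
R_total = 0.1457 K/W
Q = ΔT / R_total = 215 / 0.1457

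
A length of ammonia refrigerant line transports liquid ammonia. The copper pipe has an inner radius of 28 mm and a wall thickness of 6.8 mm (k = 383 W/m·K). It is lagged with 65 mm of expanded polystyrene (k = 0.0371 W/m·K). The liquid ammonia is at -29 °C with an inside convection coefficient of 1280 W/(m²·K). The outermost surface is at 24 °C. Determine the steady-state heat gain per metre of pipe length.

q′ ≈ 11.7 W/m

Cylindrical conduction, so R = ln(r₂/r₁)/(2πkL) per layer, in series:
R_inner film = 1/(h_i·2πr₁L) = 1/(1280×2π×0.028×1) = 0.004441 K/W
R_copper pipe wall = ln(34.8/28)/(2π×383×1) = 9.035×10^-5 K/W
R_expanded polystyrene = ln(99.8/34.8)/(2π×0.0371×1) = 4.52 K/W
R_total = 4.524 K/W
Q = ΔT/R_total = 53/4.524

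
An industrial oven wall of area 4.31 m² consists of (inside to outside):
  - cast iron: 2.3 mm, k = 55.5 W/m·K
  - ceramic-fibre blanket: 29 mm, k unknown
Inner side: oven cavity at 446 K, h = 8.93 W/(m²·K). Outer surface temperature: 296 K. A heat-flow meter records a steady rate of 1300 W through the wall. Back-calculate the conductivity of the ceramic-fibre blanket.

Model the wall as resistances in series:
R_inner film = 1/(h_i·A) = 1/(8.93×4.31) = 0.02598 K/W
R_cast iron = L/(kA) = 0.0023/(55.5×4.31) = 9.615×10^-6 K/W
Sum of known resistances R_other = 0.02599 K/W
Total R = ΔT/Q = 150/1300 = 0.1154 K/W
R_ceramic-fibre blanket = R_total − R_other = 0.08939 K/W
k = L/(R·A) = 0.029/(0.08939×4.31)

k ≈ 0.0753 W/(m·K)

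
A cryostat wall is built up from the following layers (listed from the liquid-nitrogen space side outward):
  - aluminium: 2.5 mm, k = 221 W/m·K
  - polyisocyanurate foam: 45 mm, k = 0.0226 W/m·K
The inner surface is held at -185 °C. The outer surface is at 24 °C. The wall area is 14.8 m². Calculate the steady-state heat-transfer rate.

Model the wall as resistances in series:
R_aluminium = L/(kA) = 0.0025/(221×14.8) = 7.643×10^-7 K/W
R_polyisocyanurate foam = L/(kA) = 0.045/(0.0226×14.8) = 0.1345 K/W
R_total = 0.1345 K/W
Q = ΔT / R_total = 209 / 0.1345

Q ≈ 1550 W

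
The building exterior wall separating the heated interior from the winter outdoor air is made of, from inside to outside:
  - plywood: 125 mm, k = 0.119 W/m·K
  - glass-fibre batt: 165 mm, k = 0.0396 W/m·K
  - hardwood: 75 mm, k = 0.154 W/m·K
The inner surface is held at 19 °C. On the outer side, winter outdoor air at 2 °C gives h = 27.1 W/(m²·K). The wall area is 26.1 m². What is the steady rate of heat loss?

Treating each layer as a thermal resistance in series:
R_plywood = L/(kA) = 0.125/(0.119×26.1) = 0.04025 K/W
R_glass-fibre batt = L/(kA) = 0.165/(0.0396×26.1) = 0.1596 K/W
R_hardwood = L/(kA) = 0.075/(0.154×26.1) = 0.01866 K/W
R_outer film = 1/(h_o·A) = 1/(27.1×26.1) = 0.001414 K/W
R_total = 0.22 K/W
Q = ΔT / R_total = 17 / 0.22

Q ≈ 77.3 W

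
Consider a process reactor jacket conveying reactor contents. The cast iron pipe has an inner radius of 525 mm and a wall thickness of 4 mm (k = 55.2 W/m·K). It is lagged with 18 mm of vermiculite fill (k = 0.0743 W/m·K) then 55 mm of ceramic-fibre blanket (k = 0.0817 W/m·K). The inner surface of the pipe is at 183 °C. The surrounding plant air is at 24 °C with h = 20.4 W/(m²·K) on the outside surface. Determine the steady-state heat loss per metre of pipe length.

q′ ≈ 586 W/m

For a radial system each layer contributes R = ln(r_out/r_in)/(2πkL); films add R = 1/(hA).
R_cast iron pipe wall = ln(529/525)/(2π×55.2×1) = 2.188×10^-5 K/W
R_vermiculite fill = ln(547/529)/(2π×0.0743×1) = 0.07167 K/W
R_ceramic-fibre blanket = ln(602/547)/(2π×0.0817×1) = 0.1866 K/W
R_outer film = 1/(h_o·2πr_oL) = 1/(20.4×2π×0.602×1) = 0.01296 K/W
R_total = 0.2713 K/W
Q = ΔT/R_total = 159/0.2713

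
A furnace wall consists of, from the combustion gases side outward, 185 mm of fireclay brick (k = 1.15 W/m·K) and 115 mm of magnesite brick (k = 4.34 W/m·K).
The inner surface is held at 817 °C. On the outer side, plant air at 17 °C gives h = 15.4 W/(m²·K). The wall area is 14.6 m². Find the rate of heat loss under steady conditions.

Series thermal resistances:
R_fireclay brick = L/(kA) = 0.185/(1.15×14.6) = 0.01102 K/W
R_magnesite brick = L/(kA) = 0.115/(4.34×14.6) = 0.001815 K/W
R_outer film = 1/(h_o·A) = 1/(15.4×14.6) = 0.004448 K/W
R_total = 0.01728 K/W
Q = ΔT / R_total = 800 / 0.01728

Q ≈ 46300 W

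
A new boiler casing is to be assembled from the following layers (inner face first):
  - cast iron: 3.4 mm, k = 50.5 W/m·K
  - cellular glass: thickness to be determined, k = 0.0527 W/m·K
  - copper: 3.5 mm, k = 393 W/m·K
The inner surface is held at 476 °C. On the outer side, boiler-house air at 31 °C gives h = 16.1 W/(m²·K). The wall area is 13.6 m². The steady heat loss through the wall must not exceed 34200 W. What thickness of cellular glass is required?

Thermal resistances in series:
R_cast iron = L/(kA) = 0.0034/(50.5×13.6) = 4.95×10^-6 K/W
R_copper = L/(kA) = 0.0035/(393×13.6) = 6.548×10^-7 K/W
R_outer film = 1/(h_o·A) = 1/(16.1×13.6) = 0.004567 K/W
Sum of the known resistances R_other = 0.004573 K/W
Required total resistance R_tot = ΔT/Q_allow = 445/34200 = 0.01301 K/W
R_cellular glass = R_tot − R_other = 0.008439 K/W
L = R·k·A = 0.008439×0.0527×13.6

L ≈ 6.05 mm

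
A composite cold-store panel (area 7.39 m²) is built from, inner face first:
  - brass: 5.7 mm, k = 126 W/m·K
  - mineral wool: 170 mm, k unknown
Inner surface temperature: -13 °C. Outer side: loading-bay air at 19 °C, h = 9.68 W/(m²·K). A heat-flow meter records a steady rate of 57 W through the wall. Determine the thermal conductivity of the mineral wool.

Series thermal resistances:
R_brass = L/(kA) = 0.0057/(126×7.39) = 6.122×10^-6 K/W
R_outer film = 1/(h_o·A) = 1/(9.68×7.39) = 0.01398 K/W
Sum of known resistances R_other = 0.01399 K/W
Total R = ΔT/Q = 32/57 = 0.5614 K/W
R_mineral wool = R_total − R_other = 0.5474 K/W
k = L/(R·A) = 0.17/(0.5474×7.39)

k ≈ 0.042 W/(m·K)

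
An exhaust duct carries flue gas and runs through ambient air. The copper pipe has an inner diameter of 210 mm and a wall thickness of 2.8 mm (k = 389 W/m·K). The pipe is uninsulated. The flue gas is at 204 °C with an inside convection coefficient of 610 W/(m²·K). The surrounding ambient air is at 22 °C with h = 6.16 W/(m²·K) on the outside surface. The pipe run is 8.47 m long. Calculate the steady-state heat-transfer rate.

Cylindrical conduction, so R = ln(r₂/r₁)/(2πkL) per layer, in series:
R_inner film = 1/(h_i·2πr₁L) = 1/(610×2π×0.105×8.47) = 2.934×10^-4 K/W
R_copper pipe wall = ln(107.8/105)/(2π×389×8.47) = 1.271×10^-6 K/W
R_outer film = 1/(h_o·2πr_oL) = 1/(6.16×2π×0.1078×8.47) = 0.0283 K/W
R_total = 0.02859 K/W
Q = ΔT/R_total = 182/0.02859

Q ≈ 6370 W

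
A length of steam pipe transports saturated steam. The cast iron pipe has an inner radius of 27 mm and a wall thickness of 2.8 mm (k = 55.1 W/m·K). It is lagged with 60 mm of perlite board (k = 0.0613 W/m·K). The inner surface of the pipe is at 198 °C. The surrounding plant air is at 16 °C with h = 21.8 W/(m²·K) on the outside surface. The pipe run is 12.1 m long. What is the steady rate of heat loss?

Q ≈ 748 W

Cylindrical conduction, so R = ln(r₂/r₁)/(2πkL) per layer, in series:
R_cast iron pipe wall = ln(29.8/27)/(2π×55.1×12.1) = 2.355×10^-5 K/W
R_perlite board = ln(89.8/29.8)/(2π×0.0613×12.1) = 0.2367 K/W
R_outer film = 1/(h_o·2πr_oL) = 1/(21.8×2π×0.0898×12.1) = 0.006719 K/W
R_total = 0.2434 K/W
Q = ΔT/R_total = 182/0.2434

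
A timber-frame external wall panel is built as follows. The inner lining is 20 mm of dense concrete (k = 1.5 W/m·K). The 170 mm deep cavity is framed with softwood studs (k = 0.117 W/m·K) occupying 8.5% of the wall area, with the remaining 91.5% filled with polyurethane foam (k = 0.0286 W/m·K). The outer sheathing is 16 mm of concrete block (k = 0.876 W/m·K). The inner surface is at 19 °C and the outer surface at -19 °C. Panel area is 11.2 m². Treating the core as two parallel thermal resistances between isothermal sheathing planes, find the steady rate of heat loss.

Sheathing layers in series; stud and cavity paths in parallel between them.
R_inner = 0.02/(1.5×11.2) = 0.00119 K/W
R_stud  = 0.17/(0.117×0.085×11.2) = 1.526 K/W
R_cav   = 0.17/(0.0286×0.915×11.2) = 0.58 K/W
1/R_core = 1/R_stud + 1/R_cav → R_core = 0.4203 K/W
R_outer = 0.016/(0.876×11.2) = 0.001631 K/W
R_total = 0.4231 K/W
Q = ΔT/R_total = 38/0.4231

Q ≈ 89.8 W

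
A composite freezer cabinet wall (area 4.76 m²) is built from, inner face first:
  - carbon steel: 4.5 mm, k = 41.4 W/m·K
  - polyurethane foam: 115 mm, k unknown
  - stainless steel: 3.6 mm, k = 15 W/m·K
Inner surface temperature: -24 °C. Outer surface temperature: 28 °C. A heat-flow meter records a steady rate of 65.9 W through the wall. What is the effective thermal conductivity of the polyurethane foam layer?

k ≈ 0.0306 W/(m·K)

Using the resistance-network approach (series):
R_carbon steel = L/(kA) = 0.0045/(41.4×4.76) = 2.284×10^-5 K/W
R_stainless steel = L/(kA) = 0.0036/(15×4.76) = 5.042×10^-5 K/W
Sum of known resistances R_other = 7.326×10^-5 K/W
Total R = ΔT/Q = 52/65.9 = 0.7891 K/W
R_polyurethane foam = R_total − R_other = 0.789 K/W
k = L/(R·A) = 0.115/(0.789×4.76)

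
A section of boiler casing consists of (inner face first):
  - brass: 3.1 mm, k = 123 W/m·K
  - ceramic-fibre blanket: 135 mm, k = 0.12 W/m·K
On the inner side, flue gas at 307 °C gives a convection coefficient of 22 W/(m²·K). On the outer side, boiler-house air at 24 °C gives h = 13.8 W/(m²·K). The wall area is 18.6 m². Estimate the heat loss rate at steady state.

Q ≈ 4230 W

Treating each layer as a thermal resistance in series:
R_inner film = 1/(h_i·A) = 1/(22×18.6) = 0.002444 K/W
R_brass = L/(kA) = 0.0031/(123×18.6) = 1.355×10^-6 K/W
R_ceramic-fibre blanket = L/(kA) = 0.135/(0.12×18.6) = 0.06048 K/W
R_outer film = 1/(h_o·A) = 1/(13.8×18.6) = 0.003896 K/W
R_total = 0.06682 K/W
Q = ΔT / R_total = 283 / 0.06682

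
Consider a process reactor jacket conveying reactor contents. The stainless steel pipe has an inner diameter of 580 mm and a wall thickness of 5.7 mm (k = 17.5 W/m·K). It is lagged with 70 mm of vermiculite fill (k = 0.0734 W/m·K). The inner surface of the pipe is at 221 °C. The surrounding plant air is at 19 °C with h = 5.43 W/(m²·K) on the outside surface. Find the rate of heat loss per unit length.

Per-layer cylindrical resistances, series-summed:
R_stainless steel pipe wall = ln(295.7/290)/(2π×17.5×1) = 1.77×10^-4 K/W
R_vermiculite fill = ln(365.7/295.7)/(2π×0.0734×1) = 0.4607 K/W
R_outer film = 1/(h_o·2πr_oL) = 1/(5.43×2π×0.3657×1) = 0.08015 K/W
R_total = 0.541 K/W
Q = ΔT/R_total = 202/0.541

q′ ≈ 373 W/m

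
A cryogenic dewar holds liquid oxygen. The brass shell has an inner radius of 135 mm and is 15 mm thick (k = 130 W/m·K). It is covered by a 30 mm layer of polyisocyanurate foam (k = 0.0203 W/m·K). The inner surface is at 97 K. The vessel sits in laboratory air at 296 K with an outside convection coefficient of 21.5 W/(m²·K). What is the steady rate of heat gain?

For a spherical shell R = (1/r₁ − 1/r₂)/(4πk); film R = 1/(h·4πr²). In series:
R_brass shell = (1/0.135 − 1/0.15)/(4π×130) = 4.534×10^-4 K/W
R_polyisocyanurate foam = (1/0.15 − 1/0.18)/(4π×0.0203) = 4.356 K/W
R_outer film = 1/(h·4πr_o²) = 1/(21.5×4π×0.18²) = 0.1142 K/W
R_total = 4.47 K/W
Q = ΔT/R_total = 199/4.47

Q ≈ 44.5 W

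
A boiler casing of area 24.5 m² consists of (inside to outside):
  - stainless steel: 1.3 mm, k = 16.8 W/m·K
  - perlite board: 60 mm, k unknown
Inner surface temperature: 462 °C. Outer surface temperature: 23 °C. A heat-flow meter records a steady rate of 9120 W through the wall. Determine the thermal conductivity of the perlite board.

k ≈ 0.0509 W/(m·K)

Using the resistance-network approach (series):
R_stainless steel = L/(kA) = 0.0013/(16.8×24.5) = 3.158×10^-6 K/W
Sum of known resistances R_other = 3.158×10^-6 K/W
Total R = ΔT/Q = 439/9120 = 0.04814 K/W
R_perlite board = R_total − R_other = 0.04813 K/W
k = L/(R·A) = 0.06/(0.04813×24.5)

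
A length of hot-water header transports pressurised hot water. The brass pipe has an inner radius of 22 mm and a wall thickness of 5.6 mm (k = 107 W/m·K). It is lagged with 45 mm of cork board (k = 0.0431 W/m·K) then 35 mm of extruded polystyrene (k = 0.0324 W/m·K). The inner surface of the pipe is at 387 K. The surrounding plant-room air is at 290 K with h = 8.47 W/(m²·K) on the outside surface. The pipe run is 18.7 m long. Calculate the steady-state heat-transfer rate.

Q ≈ 319 W

Cylindrical conduction, so R = ln(r₂/r₁)/(2πkL) per layer, in series:
R_brass pipe wall = ln(27.6/22)/(2π×107×18.7) = 1.804×10^-5 K/W
R_cork board = ln(72.6/27.6)/(2π×0.0431×18.7) = 0.191 K/W
R_extruded polystyrene = ln(107.6/72.6)/(2π×0.0324×18.7) = 0.1034 K/W
R_outer film = 1/(h_o·2πr_oL) = 1/(8.47×2π×0.1076×18.7) = 0.009339 K/W
R_total = 0.3037 K/W
Q = ΔT/R_total = 97/0.3037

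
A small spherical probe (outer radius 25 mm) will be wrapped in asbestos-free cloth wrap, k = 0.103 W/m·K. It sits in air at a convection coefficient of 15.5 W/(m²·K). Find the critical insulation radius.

For a sphere r_cr = 2k/h = 2×0.103/15.5
r_cr = 13.3 mm; since the bare radius (25 mm) is above r_cr, any added insulation will reduce heat loss.

r_cr ≈ 13.3 mm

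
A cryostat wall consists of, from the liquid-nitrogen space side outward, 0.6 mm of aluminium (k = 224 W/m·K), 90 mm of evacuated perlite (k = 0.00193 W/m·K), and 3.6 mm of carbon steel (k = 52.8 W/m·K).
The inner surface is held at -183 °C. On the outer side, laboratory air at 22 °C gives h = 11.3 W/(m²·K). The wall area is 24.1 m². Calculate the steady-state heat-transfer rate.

Q ≈ 106 W

Using the resistance-network approach (series):
R_aluminium = L/(kA) = 0.0006/(224×24.1) = 1.111×10^-7 K/W
R_evacuated perlite = L/(kA) = 0.09/(0.00193×24.1) = 1.935 K/W
R_carbon steel = L/(kA) = 0.0036/(52.8×24.1) = 2.829×10^-6 K/W
R_outer film = 1/(h_o·A) = 1/(11.3×24.1) = 0.003672 K/W
R_total = 1.939 K/W
Q = ΔT / R_total = 205 / 1.939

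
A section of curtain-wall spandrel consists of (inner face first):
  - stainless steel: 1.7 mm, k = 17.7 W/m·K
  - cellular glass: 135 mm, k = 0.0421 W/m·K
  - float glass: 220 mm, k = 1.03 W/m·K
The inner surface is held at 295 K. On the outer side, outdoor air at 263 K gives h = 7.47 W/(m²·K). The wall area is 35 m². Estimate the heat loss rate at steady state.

Q ≈ 315 W

Treating each layer as a thermal resistance in series:
R_stainless steel = L/(kA) = 0.0017/(17.7×35) = 2.744×10^-6 K/W
R_cellular glass = L/(kA) = 0.135/(0.0421×35) = 0.09162 K/W
R_float glass = L/(kA) = 0.22/(1.03×35) = 0.006103 K/W
R_outer film = 1/(h_o·A) = 1/(7.47×35) = 0.003825 K/W
R_total = 0.1015 K/W
Q = ΔT / R_total = 32 / 0.1015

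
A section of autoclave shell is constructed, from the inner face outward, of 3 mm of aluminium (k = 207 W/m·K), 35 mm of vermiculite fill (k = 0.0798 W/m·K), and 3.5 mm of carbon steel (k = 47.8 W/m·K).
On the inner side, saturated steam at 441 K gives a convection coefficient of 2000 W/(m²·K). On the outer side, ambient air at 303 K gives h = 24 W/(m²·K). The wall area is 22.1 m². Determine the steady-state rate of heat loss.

Model the wall as resistances in series:
R_inner film = 1/(h_i·A) = 1/(2000×22.1) = 2.262×10^-5 K/W
R_aluminium = L/(kA) = 0.003/(207×22.1) = 6.558×10^-7 K/W
R_vermiculite fill = L/(kA) = 0.035/(0.0798×22.1) = 0.01985 K/W
R_carbon steel = L/(kA) = 0.0035/(47.8×22.1) = 3.313×10^-6 K/W
R_outer film = 1/(h_o·A) = 1/(24×22.1) = 0.001885 K/W
R_total = 0.02176 K/W
Q = ΔT / R_total = 138 / 0.02176

Q ≈ 6340 W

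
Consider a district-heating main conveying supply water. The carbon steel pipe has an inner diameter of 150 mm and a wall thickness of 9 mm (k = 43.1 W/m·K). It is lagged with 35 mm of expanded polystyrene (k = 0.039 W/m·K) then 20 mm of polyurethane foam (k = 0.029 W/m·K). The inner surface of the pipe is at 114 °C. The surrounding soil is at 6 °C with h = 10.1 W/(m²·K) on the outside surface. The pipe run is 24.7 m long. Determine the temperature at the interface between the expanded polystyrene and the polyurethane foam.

For a radial system each layer contributes R = ln(r_out/r_in)/(2πkL); films add R = 1/(hA).
R_carbon steel pipe wall = ln(84/75)/(2π×43.1×24.7) = 1.694×10^-5 K/W
R_expanded polystyrene = ln(119/84)/(2π×0.039×24.7) = 0.05755 K/W
R_polyurethane foam = ln(139/119)/(2π×0.029×24.7) = 0.03452 K/W
R_outer film = 1/(h_o·2πr_oL) = 1/(10.1×2π×0.139×24.7) = 0.00459 K/W
R_total = 0.09667 K/W
Q = ΔT/R_total = 108/0.09667
Q = 1120 W
T_interface = T_inner − Q·ΣR(inner→interface) = 114 − 1120×0.05756

T ≈ 49.7 °C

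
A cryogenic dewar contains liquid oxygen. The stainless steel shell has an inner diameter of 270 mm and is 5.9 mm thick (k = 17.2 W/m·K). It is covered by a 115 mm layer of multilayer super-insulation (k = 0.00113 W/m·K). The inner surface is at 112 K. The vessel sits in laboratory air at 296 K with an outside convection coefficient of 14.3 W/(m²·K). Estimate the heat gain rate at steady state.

Q ≈ 0.819 W

Radial (spherical) resistances in series:
R_stainless steel shell = (1/0.135 − 1/0.1409)/(4π×17.2) = 0.001435 K/W
R_multilayer super-insulation = (1/0.1409 − 1/0.2559)/(4π×0.00113) = 224.6 K/W
R_outer film = 1/(h·4πr_o²) = 1/(14.3×4π×0.2559²) = 0.08498 K/W
R_total = 224.7 K/W
Q = ΔT/R_total = 184/224.7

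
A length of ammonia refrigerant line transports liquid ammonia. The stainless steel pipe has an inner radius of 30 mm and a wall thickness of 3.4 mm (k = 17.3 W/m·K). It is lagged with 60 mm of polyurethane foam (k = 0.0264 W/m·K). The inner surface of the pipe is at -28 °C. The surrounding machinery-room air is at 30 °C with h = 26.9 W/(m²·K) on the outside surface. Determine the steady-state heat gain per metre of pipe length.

For a radial system each layer contributes R = ln(r_out/r_in)/(2πkL); films add R = 1/(hA).
R_stainless steel pipe wall = ln(33.4/30)/(2π×17.3×1) = 9.877×10^-4 K/W
R_polyurethane foam = ln(93.4/33.4)/(2π×0.0264×1) = 6.199 K/W
R_outer film = 1/(h_o·2πr_oL) = 1/(26.9×2π×0.0934×1) = 0.06335 K/W
R_total = 6.264 K/W
Q = ΔT/R_total = 58/6.264

q′ ≈ 9.26 W/m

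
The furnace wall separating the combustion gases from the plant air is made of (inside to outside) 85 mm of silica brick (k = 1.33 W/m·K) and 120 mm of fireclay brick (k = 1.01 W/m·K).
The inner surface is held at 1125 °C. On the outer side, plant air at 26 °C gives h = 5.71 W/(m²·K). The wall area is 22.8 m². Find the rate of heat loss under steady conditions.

Series thermal resistances:
R_silica brick = L/(kA) = 0.085/(1.33×22.8) = 0.002803 K/W
R_fireclay brick = L/(kA) = 0.12/(1.01×22.8) = 0.005211 K/W
R_outer film = 1/(h_o·A) = 1/(5.71×22.8) = 0.007681 K/W
R_total = 0.0157 K/W
Q = ΔT / R_total = 1099 / 0.0157

Q ≈ 70000 W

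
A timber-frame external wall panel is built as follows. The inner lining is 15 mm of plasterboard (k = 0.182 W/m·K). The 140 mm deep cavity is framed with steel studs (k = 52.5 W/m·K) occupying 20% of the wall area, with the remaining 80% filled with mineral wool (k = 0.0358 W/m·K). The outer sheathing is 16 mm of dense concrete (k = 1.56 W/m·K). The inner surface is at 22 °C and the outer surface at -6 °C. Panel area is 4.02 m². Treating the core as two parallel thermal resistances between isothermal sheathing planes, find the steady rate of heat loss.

Sheathing layers in series; stud and cavity paths in parallel between them.
R_inner = 0.015/(0.182×4.02) = 0.0205 K/W
R_stud  = 0.14/(52.5×0.2×4.02) = 0.003317 K/W
R_cav   = 0.14/(0.0358×0.8×4.02) = 1.216 K/W
1/R_core = 1/R_stud + 1/R_cav → R_core = 0.003308 K/W
R_outer = 0.016/(1.56×4.02) = 0.002551 K/W
R_total = 0.02636 K/W
Q = ΔT/R_total = 28/0.02636

Q ≈ 1060 W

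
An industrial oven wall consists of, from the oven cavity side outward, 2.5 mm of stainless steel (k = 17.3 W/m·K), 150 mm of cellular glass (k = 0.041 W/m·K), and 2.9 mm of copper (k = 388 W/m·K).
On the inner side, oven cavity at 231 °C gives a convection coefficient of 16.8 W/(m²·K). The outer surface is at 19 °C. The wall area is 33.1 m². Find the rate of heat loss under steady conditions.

Q ≈ 1890 W

Thermal resistances in series:
R_inner film = 1/(h_i·A) = 1/(16.8×33.1) = 0.001798 K/W
R_stainless steel = L/(kA) = 0.0025/(17.3×33.1) = 4.366×10^-6 K/W
R_cellular glass = L/(kA) = 0.15/(0.041×33.1) = 0.1105 K/W
R_copper = L/(kA) = 0.0029/(388×33.1) = 2.258×10^-7 K/W
R_total = 0.1123 K/W
Q = ΔT / R_total = 212 / 0.1123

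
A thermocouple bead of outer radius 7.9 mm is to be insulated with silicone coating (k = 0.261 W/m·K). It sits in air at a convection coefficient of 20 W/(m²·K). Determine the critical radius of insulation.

r_cr ≈ 26.1 mm

For a sphere r_cr = 2k/h = 2×0.261/20
r_cr = 26.1 mm; since the bare radius (7.9 mm) is below r_cr, adding a thin layer of insulation will *increase* heat loss.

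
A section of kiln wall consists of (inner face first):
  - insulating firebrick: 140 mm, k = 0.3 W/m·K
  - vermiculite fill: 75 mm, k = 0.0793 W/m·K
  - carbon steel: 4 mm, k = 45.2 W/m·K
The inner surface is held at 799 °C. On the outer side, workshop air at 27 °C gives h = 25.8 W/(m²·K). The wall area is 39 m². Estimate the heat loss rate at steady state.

Model the wall as resistances in series:
R_insulating firebrick = L/(kA) = 0.14/(0.3×39) = 0.01197 K/W
R_vermiculite fill = L/(kA) = 0.075/(0.0793×39) = 0.02425 K/W
R_carbon steel = L/(kA) = 0.004/(45.2×39) = 2.269×10^-6 K/W
R_outer film = 1/(h_o·A) = 1/(25.8×39) = 9.938×10^-4 K/W
R_total = 0.03721 K/W
Q = ΔT / R_total = 772 / 0.03721

Q ≈ 20700 W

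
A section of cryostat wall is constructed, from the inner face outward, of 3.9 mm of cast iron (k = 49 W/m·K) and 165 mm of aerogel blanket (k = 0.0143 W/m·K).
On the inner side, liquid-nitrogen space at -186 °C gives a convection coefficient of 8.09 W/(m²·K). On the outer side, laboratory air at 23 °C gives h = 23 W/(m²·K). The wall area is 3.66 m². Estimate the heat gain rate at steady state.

Model the wall as resistances in series:
R_inner film = 1/(h_i·A) = 1/(8.09×3.66) = 0.03377 K/W
R_cast iron = L/(kA) = 0.0039/(49×3.66) = 2.175×10^-5 K/W
R_aerogel blanket = L/(kA) = 0.165/(0.0143×3.66) = 3.153 K/W
R_outer film = 1/(h_o·A) = 1/(23×3.66) = 0.01188 K/W
R_total = 3.198 K/W
Q = ΔT / R_total = 209 / 3.198

Q ≈ 65.3 W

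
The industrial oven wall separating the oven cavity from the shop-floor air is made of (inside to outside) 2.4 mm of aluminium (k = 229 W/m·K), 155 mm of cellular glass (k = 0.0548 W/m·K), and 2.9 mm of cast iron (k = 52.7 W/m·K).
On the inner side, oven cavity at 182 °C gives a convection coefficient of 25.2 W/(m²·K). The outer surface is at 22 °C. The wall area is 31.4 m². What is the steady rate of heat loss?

Q ≈ 1750 W

Thermal resistances in series:
R_inner film = 1/(h_i·A) = 1/(25.2×31.4) = 0.001264 K/W
R_aluminium = L/(kA) = 0.0024/(229×31.4) = 3.338×10^-7 K/W
R_cellular glass = L/(kA) = 0.155/(0.0548×31.4) = 0.09008 K/W
R_cast iron = L/(kA) = 0.0029/(52.7×31.4) = 1.752×10^-6 K/W
R_total = 0.09134 K/W
Q = ΔT / R_total = 160 / 0.09134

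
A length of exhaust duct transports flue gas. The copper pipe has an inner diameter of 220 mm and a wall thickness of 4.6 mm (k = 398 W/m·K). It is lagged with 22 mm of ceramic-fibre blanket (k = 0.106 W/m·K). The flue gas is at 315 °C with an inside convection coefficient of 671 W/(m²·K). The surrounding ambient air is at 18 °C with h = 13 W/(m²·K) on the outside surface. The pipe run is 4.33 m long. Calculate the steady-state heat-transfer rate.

Q ≈ 3620 W

Cylindrical conduction, so R = ln(r₂/r₁)/(2πkL) per layer, in series:
R_inner film = 1/(h_i·2πr₁L) = 1/(671×2π×0.11×4.33) = 4.98×10^-4 K/W
R_copper pipe wall = ln(114.6/110)/(2π×398×4.33) = 3.783×10^-6 K/W
R_ceramic-fibre blanket = ln(136.6/114.6)/(2π×0.106×4.33) = 0.06089 K/W
R_outer film = 1/(h_o·2πr_oL) = 1/(13×2π×0.1366×4.33) = 0.0207 K/W
R_total = 0.08209 K/W
Q = ΔT/R_total = 297/0.08209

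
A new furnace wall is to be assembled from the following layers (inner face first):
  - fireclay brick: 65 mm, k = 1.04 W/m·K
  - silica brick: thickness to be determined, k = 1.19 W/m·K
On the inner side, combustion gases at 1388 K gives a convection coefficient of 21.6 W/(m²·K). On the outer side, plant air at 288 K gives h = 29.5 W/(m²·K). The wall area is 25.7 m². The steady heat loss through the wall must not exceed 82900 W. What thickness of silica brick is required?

Series thermal resistances:
R_inner film = 1/(h_i·A) = 1/(21.6×25.7) = 0.001801 K/W
R_fireclay brick = L/(kA) = 0.065/(1.04×25.7) = 0.002432 K/W
R_outer film = 1/(h_o·A) = 1/(29.5×25.7) = 0.001319 K/W
Sum of the known resistances R_other = 0.005552 K/W
Required total resistance R_tot = ΔT/Q_allow = 1100/82900 = 0.01327 K/W
R_silica brick = R_tot − R_other = 0.007717 K/W
L = R·k·A = 0.007717×1.19×25.7

L ≈ 236 mm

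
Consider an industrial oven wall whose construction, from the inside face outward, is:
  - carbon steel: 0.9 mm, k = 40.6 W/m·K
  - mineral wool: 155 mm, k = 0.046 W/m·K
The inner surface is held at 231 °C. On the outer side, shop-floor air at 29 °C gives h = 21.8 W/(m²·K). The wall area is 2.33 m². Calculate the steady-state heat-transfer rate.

Model the wall as resistances in series:
R_carbon steel = L/(kA) = 0.0009/(40.6×2.33) = 9.514×10^-6 K/W
R_mineral wool = L/(kA) = 0.155/(0.046×2.33) = 1.446 K/W
R_outer film = 1/(h_o·A) = 1/(21.8×2.33) = 0.01969 K/W
R_total = 1.466 K/W
Q = ΔT / R_total = 202 / 1.466

Q ≈ 138 W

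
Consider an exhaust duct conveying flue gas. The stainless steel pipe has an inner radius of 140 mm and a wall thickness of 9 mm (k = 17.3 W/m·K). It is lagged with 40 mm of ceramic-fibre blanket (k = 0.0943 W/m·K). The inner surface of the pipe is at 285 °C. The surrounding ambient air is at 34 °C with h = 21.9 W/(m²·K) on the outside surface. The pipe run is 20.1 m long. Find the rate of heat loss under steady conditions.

Treating each annulus and film as a series resistance:
R_stainless steel pipe wall = ln(149/140)/(2π×17.3×20.1) = 2.852×10^-5 K/W
R_ceramic-fibre blanket = ln(189/149)/(2π×0.0943×20.1) = 0.01997 K/W
R_outer film = 1/(h_o·2πr_oL) = 1/(21.9×2π×0.189×20.1) = 0.001913 K/W
R_total = 0.02191 K/W
Q = ΔT/R_total = 251/0.02191

Q ≈ 11500 W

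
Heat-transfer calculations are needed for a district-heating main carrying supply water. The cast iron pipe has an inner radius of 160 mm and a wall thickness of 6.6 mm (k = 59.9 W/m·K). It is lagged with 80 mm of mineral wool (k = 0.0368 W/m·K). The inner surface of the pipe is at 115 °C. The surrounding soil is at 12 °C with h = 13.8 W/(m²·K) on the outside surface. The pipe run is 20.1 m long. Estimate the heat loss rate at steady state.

Q ≈ 1190 W

Per-layer cylindrical resistances, series-summed:
R_cast iron pipe wall = ln(166.6/160)/(2π×59.9×20.1) = 5.343×10^-6 K/W
R_mineral wool = ln(246.6/166.6)/(2π×0.0368×20.1) = 0.08438 K/W
R_outer film = 1/(h_o·2πr_oL) = 1/(13.8×2π×0.2466×20.1) = 0.002327 K/W
R_total = 0.08671 K/W
Q = ΔT/R_total = 103/0.08671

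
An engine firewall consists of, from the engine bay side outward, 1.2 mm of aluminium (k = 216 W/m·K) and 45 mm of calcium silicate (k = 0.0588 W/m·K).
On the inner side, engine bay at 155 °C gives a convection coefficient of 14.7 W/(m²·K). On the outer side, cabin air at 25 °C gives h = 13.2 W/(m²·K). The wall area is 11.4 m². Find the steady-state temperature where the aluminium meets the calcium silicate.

T ≈ 145 °C

Thermal resistances in series:
R_inner film = 1/(h_i·A) = 1/(14.7×11.4) = 0.005967 K/W
R_aluminium = L/(kA) = 0.0012/(216×11.4) = 4.873×10^-7 K/W
R_calcium silicate = L/(kA) = 0.045/(0.0588×11.4) = 0.06713 K/W
R_outer film = 1/(h_o·A) = 1/(13.2×11.4) = 0.006645 K/W
R_total = 0.07975 K/W;  Q = ΔT/R_total = 130/0.07975 = 1630 W
T_interface = T_inner − Q·ΣR(inner→interface) = 155 − 1630×0.005968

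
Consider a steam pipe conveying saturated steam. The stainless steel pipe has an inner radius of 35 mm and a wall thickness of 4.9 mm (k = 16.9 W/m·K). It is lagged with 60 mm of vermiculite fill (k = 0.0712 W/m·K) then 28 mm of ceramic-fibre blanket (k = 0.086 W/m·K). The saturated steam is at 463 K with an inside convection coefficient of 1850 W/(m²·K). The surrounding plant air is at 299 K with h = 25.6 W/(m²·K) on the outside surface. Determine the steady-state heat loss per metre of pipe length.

q′ ≈ 64 W/m

Treating each annulus and film as a series resistance:
R_inner film = 1/(h_i·2πr₁L) = 1/(1850×2π×0.035×1) = 0.002458 K/W
R_stainless steel pipe wall = ln(39.9/35)/(2π×16.9×1) = 0.001234 K/W
R_vermiculite fill = ln(99.9/39.9)/(2π×0.0712×1) = 2.052 K/W
R_ceramic-fibre blanket = ln(127.9/99.9)/(2π×0.086×1) = 0.4573 K/W
R_outer film = 1/(h_o·2πr_oL) = 1/(25.6×2π×0.1279×1) = 0.04861 K/W
R_total = 2.561 K/W
Q = ΔT/R_total = 164/2.561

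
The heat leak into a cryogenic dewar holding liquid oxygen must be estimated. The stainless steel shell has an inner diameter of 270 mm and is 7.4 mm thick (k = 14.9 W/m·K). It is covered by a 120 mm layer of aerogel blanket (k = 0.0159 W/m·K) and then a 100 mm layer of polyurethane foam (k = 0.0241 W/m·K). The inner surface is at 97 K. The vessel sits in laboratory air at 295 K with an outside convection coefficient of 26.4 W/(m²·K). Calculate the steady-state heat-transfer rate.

Q ≈ 10.1 W

Each spherical layer contributes R = (1/r_i − 1/r_o)/(4πk):
R_stainless steel shell = (1/0.135 − 1/0.1424)/(4π×14.9) = 0.002056 K/W
R_aerogel blanket = (1/0.1424 − 1/0.2624)/(4π×0.0159) = 16.07 K/W
R_polyurethane foam = (1/0.2624 − 1/0.3624)/(4π×0.0241) = 3.472 K/W
R_outer film = 1/(h·4πr_o²) = 1/(26.4×4π×0.3624²) = 0.02295 K/W
R_total = 19.57 K/W
Q = ΔT/R_total = 198/19.57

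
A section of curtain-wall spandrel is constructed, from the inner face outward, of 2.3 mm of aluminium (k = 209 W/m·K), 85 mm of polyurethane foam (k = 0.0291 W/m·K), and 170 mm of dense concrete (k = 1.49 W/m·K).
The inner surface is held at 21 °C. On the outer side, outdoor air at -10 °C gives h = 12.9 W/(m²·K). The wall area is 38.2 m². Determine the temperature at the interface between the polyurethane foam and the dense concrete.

T ≈ -8.09 °C

Thermal resistances in series:
R_aluminium = L/(kA) = 0.0023/(209×38.2) = 2.881×10^-7 K/W
R_polyurethane foam = L/(kA) = 0.085/(0.0291×38.2) = 0.07646 K/W
R_dense concrete = L/(kA) = 0.17/(1.49×38.2) = 0.002987 K/W
R_outer film = 1/(h_o·A) = 1/(12.9×38.2) = 0.002029 K/W
R_total = 0.08148 K/W;  Q = ΔT/R_total = 31/0.08148 = 380.5 W
T_interface = T_inner − Q·ΣR(inner→interface) = 21 − 380×0.07647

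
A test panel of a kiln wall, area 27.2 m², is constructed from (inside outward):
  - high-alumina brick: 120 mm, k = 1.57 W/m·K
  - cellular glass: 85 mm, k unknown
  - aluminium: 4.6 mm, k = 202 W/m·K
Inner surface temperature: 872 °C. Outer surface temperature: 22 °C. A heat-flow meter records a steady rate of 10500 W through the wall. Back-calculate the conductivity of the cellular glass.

Using the resistance-network approach (series):
R_high-alumina brick = L/(kA) = 0.12/(1.57×27.2) = 0.00281 K/W
R_aluminium = L/(kA) = 0.0046/(202×27.2) = 8.372×10^-7 K/W
Sum of known resistances R_other = 0.002811 K/W
Total R = ΔT/Q = 850/10500 = 0.08095 K/W
R_cellular glass = R_total − R_other = 0.07814 K/W
k = L/(R·A) = 0.085/(0.07814×27.2)

k ≈ 0.04 W/(m·K)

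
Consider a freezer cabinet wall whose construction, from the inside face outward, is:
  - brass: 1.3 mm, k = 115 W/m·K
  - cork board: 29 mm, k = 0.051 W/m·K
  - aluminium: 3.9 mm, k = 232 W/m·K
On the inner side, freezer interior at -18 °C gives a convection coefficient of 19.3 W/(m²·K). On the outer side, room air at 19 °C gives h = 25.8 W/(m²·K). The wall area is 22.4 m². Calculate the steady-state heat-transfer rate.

Q ≈ 1260 W

Thermal resistances in series:
R_inner film = 1/(h_i·A) = 1/(19.3×22.4) = 0.002313 K/W
R_brass = L/(kA) = 0.0013/(115×22.4) = 5.047×10^-7 K/W
R_cork board = L/(kA) = 0.029/(0.051×22.4) = 0.02539 K/W
R_aluminium = L/(kA) = 0.0039/(232×22.4) = 7.505×10^-7 K/W
R_outer film = 1/(h_o·A) = 1/(25.8×22.4) = 0.00173 K/W
R_total = 0.02943 K/W
Q = ΔT / R_total = 37 / 0.02943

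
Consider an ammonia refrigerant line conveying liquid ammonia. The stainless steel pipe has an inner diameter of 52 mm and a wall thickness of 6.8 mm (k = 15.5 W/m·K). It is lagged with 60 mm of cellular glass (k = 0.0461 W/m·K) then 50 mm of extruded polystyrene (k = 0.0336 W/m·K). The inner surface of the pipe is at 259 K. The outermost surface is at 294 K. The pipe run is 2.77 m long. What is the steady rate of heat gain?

Radial resistances (cylindrical: R_cond = ln(r_o/r_i)/(2πkL), R_conv = 1/(h·2πrL)):
R_stainless steel pipe wall = ln(32.8/26)/(2π×15.5×2.77) = 8.612×10^-4 K/W
R_cellular glass = ln(92.8/32.8)/(2π×0.0461×2.77) = 1.296 K/W
R_extruded polystyrene = ln(142.8/92.8)/(2π×0.0336×2.77) = 0.737 K/W
R_total = 2.034 K/W
Q = ΔT/R_total = 35/2.034

Q ≈ 17.2 W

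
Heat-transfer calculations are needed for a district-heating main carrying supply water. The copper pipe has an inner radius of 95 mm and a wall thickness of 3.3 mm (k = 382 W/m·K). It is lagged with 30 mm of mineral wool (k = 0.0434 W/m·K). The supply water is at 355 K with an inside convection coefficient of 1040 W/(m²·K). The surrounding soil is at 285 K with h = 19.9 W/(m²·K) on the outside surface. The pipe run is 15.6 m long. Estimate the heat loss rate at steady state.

For a radial system each layer contributes R = ln(r_out/r_in)/(2πkL); films add R = 1/(hA).
R_inner film = 1/(h_i·2πr₁L) = 1/(1040×2π×0.095×15.6) = 1.033×10^-4 K/W
R_copper pipe wall = ln(98.3/95)/(2π×382×15.6) = 9.12×10^-7 K/W
R_mineral wool = ln(128.3/98.3)/(2π×0.0434×15.6) = 0.06261 K/W
R_outer film = 1/(h_o·2πr_oL) = 1/(19.9×2π×0.1283×15.6) = 0.003996 K/W
R_total = 0.06671 K/W
Q = ΔT/R_total = 70/0.06671

Q ≈ 1050 W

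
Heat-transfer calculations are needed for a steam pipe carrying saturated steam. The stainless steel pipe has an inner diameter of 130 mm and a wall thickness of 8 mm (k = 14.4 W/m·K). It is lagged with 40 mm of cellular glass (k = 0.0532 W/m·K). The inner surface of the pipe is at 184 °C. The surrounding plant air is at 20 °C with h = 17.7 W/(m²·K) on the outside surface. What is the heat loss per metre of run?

Treating each annulus and film as a series resistance:
R_stainless steel pipe wall = ln(73/65)/(2π×14.4×1) = 0.001283 K/W
R_cellular glass = ln(113/73)/(2π×0.0532×1) = 1.307 K/W
R_outer film = 1/(h_o·2πr_oL) = 1/(17.7×2π×0.113×1) = 0.07957 K/W
R_total = 1.388 K/W
Q = ΔT/R_total = 164/1.388

q′ ≈ 118 W/m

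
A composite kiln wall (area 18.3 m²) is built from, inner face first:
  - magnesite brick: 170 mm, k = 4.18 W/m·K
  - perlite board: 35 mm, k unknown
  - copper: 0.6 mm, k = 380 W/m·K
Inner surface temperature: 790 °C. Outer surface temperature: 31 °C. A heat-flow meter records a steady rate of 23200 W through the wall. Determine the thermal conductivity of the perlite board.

Model the wall as resistances in series:
R_magnesite brick = L/(kA) = 0.17/(4.18×18.3) = 0.002222 K/W
R_copper = L/(kA) = 0.0006/(380×18.3) = 8.628×10^-8 K/W
Sum of known resistances R_other = 0.002222 K/W
Total R = ΔT/Q = 759/23200 = 0.03272 K/W
R_perlite board = R_total − R_other = 0.03049 K/W
k = L/(R·A) = 0.035/(0.03049×18.3)

k ≈ 0.0627 W/(m·K)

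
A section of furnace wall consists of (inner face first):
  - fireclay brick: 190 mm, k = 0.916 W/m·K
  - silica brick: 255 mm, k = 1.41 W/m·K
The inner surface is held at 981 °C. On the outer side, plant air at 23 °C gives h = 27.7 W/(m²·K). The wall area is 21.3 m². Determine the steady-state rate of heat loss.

Q ≈ 48100 W

Thermal resistances in series:
R_fireclay brick = L/(kA) = 0.19/(0.916×21.3) = 0.009738 K/W
R_silica brick = L/(kA) = 0.255/(1.41×21.3) = 0.008491 K/W
R_outer film = 1/(h_o·A) = 1/(27.7×21.3) = 0.001695 K/W
R_total = 0.01992 K/W
Q = ΔT / R_total = 958 / 0.01992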